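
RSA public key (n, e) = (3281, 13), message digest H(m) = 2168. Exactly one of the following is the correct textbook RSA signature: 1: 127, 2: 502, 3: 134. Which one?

1

Candidate 1: 127^13 mod 3281 = 2168
  → matches H(m) = 2168
Candidate 2: 502^13 mod 3281 = 2354
Candidate 3: 134^13 mod 3281 = 1498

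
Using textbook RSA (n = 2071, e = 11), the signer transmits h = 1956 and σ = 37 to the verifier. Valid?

σ^2 ≡ 37^2 = 1369
σ^4 ≡ 1369^2 = 1874161 ≡ 1977
σ^8 ≡ 1977^2 = 3908529 ≡ 552
11 = 8 + 2 + 1, so σ^11 ≡ 552·1369·37 ≡ 1956 (mod 2071)
Since 1956 equals the digest 1956, verification succeeds.

yes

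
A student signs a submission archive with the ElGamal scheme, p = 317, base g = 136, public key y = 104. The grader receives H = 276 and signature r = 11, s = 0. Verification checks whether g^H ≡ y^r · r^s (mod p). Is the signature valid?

Left side g^H mod p:
Squares mod 317: 136^1≡136, 136^2≡110, 136^4≡54, 136^8≡63, 136^16≡165, 136^32≡280, 136^64≡101, 136^128≡57, 136^256≡79
276 = 256 + 16 + 4, so 136^276 ≡ 79·165·54 ≡ 150 (mod 317)
Right side y^r · r^s mod p:
Squares mod 317: 104^1≡104, 104^2≡38, 104^4≡176, 104^8≡227
11 = 8 + 2 + 1, so 104^11 ≡ 227·38·104 ≡ 311 (mod 317)
11^0 mod 317 = 1
311·1 = 311 ≡ 311 (mod 317)
150 ≠ 311, so verification fails.

invalid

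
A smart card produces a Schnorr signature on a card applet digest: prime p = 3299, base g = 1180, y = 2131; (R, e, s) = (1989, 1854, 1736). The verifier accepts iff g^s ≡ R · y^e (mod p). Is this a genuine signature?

genuine

g^s mod p:
1180^2 = 1392400 ≡ 222
1180^4 ≡ 222^2 = 49284 ≡ 3098
1180^8 ≡ 3098^2 = 9597604 ≡ 813
1180^16 ≡ 813^2 = 660969 ≡ 1169
1180^32 ≡ 1169^2 = 1366561 ≡ 775
1180^64 ≡ 775^2 = 600625 ≡ 207
1180^128 ≡ 207^2 = 42849 ≡ 3261
1180^256 ≡ 3261^2 = 10634121 ≡ 1444
1180^512 ≡ 1444^2 = 2085136 ≡ 168
1180^1024 ≡ 168^2 = 28224 ≡ 1832
1736 = 1024 + 512 + 128 + 64 + 8, so 1180^1736 ≡ 1832·168·3261·207·813 ≡ 707 (mod 3299)
R · y^e mod p:
2131^2 = 4541161 ≡ 1737
2131^4 ≡ 1737^2 = 3017169 ≡ 1883
2131^8 ≡ 1883^2 = 3545689 ≡ 2563
2131^16 ≡ 2563^2 = 6568969 ≡ 660
2131^32 ≡ 660^2 = 435600 ≡ 132
2131^64 ≡ 132^2 = 17424 ≡ 929
2131^128 ≡ 929^2 = 863041 ≡ 2002
2131^256 ≡ 2002^2 = 4008004 ≡ 3018
2131^512 ≡ 3018^2 = 9108324 ≡ 3084
2131^1024 ≡ 3084^2 = 9511056 ≡ 39
1854 = 1024 + 512 + 256 + 32 + 16 + 8 + 4 + 2, so 2131^1854 ≡ 39·3084·3018·132·660·2563·1883·1737 ≡ 3029 (mod 3299)
1989·3029 = 6024681 ≡ 707 (mod 3299)
707 ≡ 707 (mod 3299); signature holds.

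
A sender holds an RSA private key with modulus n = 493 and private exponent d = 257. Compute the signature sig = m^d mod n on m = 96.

266

m^2 ≡ 96^2 = 9216 ≡ 342
m^4 ≡ 342^2 = 116964 ≡ 123
m^8 ≡ 123^2 = 15129 ≡ 339
m^16 ≡ 339^2 = 114921 ≡ 52
m^32 ≡ 52^2 = 2704 ≡ 239
m^64 ≡ 239^2 = 57121 ≡ 426
m^128 ≡ 426^2 = 181476 ≡ 52
m^256 ≡ 52^2 = 2704 ≡ 239
257 = 256 + 1, so m^257 ≡ 239·96 ≡ 266 (mod 493)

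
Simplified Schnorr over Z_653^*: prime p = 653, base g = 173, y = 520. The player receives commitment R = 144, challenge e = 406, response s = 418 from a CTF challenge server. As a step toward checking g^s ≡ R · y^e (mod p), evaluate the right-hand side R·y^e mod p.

571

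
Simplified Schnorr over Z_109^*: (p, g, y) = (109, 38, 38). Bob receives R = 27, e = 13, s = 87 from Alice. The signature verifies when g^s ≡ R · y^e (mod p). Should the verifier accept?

g^s mod p:
38^2 = 1444 ≡ 27
38^4 ≡ 27^2 = 729 ≡ 75
38^8 ≡ 75^2 = 5625 ≡ 66
38^16 ≡ 66^2 = 4356 ≡ 105
38^32 ≡ 105^2 = 11025 ≡ 16
38^64 ≡ 16^2 = 256 ≡ 38
87 = 64 + 16 + 4 + 2 + 1, so 38^87 ≡ 38·105·75·27·38 ≡ 63 (mod 109)
R · y^e mod p:
38^2 = 1444 ≡ 27
38^4 ≡ 27^2 = 729 ≡ 75
38^8 ≡ 75^2 = 5625 ≡ 66
13 = 8 + 4 + 1, so 38^13 ≡ 66·75·38 ≡ 75 (mod 109)
27·75 = 2025 ≡ 63 (mod 109)
63 ≡ 63 (mod 109); signature holds.

accept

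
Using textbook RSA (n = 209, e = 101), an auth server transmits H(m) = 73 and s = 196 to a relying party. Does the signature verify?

Squares mod 209: s^1≡196, s^2≡169, s^4≡137, s^8≡168, s^16≡9, s^32≡81, s^64≡82
101 = 64 + 32 + 4 + 1, so s^101 ≡ 82·81·137·196 ≡ 207 (mod 209)
207 ≠ 73, so verification fails.

does not verify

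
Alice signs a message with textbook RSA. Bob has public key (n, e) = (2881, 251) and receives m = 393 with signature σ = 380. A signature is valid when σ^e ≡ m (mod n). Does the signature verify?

σ^2 ≡ 380^2 = 144400 ≡ 350
σ^4 ≡ 350^2 = 122500 ≡ 1498
σ^8 ≡ 1498^2 = 2244004 ≡ 2586
σ^16 ≡ 2586^2 = 6687396 ≡ 595
σ^32 ≡ 595^2 = 354025 ≡ 2543
σ^64 ≡ 2543^2 = 6466849 ≡ 1885
σ^128 ≡ 1885^2 = 3553225 ≡ 952
251 = 128 + 64 + 32 + 16 + 8 + 2 + 1, so σ^251 ≡ 952·1885·2543·595·2586·350·380 ≡ 393 (mod 2881)
Since 393 equals the digest 393, verification succeeds.

verifies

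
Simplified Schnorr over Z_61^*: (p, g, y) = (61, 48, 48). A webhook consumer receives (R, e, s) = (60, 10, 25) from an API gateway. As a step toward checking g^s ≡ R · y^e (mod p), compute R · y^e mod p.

48

48^10 mod 61 = 13
R · y^e ≡ 60·13 = 780 ≡ 48 (mod 61)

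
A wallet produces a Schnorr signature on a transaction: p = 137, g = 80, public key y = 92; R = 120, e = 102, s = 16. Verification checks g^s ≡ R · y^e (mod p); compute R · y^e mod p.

Squares mod 137: 92^1≡92, 92^2≡107, 92^4≡78, 92^8≡56, 92^16≡122, 92^32≡88, 92^64≡72
102 = 64 + 32 + 4 + 2, so 92^102 ≡ 72·88·78·107 ≡ 37 (mod 137)
R · y^e ≡ 120·37 = 4440 ≡ 56 (mod 137)

56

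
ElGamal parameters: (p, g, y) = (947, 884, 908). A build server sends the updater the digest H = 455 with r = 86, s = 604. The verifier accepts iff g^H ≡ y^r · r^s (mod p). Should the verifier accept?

reject

Left side g^H mod p:
884^455 mod 947 = 349
Right side y^r · r^s mod p:
908^86 mod 947 = 580
86^604 mod 947 = 741
580·741 = 429780 ≡ 789 (mod 947)
349 ≠ 789, so verification fails.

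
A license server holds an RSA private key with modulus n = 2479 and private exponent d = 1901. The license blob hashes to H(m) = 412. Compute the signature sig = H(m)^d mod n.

(H(m))^2 ≡ 412^2 = 169744 ≡ 1172
(H(m))^4 ≡ 1172^2 = 1373584 ≡ 218
(H(m))^8 ≡ 218^2 = 47524 ≡ 423
(H(m))^16 ≡ 423^2 = 178929 ≡ 441
(H(m))^32 ≡ 441^2 = 194481 ≡ 1119
(H(m))^64 ≡ 1119^2 = 1252161 ≡ 266
(H(m))^128 ≡ 266^2 = 70756 ≡ 1344
(H(m))^256 ≡ 1344^2 = 1806336 ≡ 1624
(H(m))^512 ≡ 1624^2 = 2637376 ≡ 2199
(H(m))^1024 ≡ 2199^2 = 4835601 ≡ 1551
1901 = 1024 + 512 + 256 + 64 + 32 + 8 + 4 + 1, so (H(m))^1901 ≡ 1551·2199·1624·266·1119·423·218·412 ≡ 2070 (mod 2479)

2070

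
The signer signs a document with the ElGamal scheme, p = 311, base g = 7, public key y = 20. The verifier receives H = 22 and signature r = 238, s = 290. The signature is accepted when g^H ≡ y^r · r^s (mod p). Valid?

Left side g^H mod p:
7^2 = 49
7^4 ≡ 49^2 = 2401 ≡ 224
7^8 ≡ 224^2 = 50176 ≡ 105
7^16 ≡ 105^2 = 11025 ≡ 140
22 = 16 + 4 + 2, so 7^22 ≡ 140·224·49 ≡ 300 (mod 311)
Right side y^r · r^s mod p:
20^2 = 400 ≡ 89
20^4 ≡ 89^2 = 7921 ≡ 146
20^8 ≡ 146^2 = 21316 ≡ 168
20^16 ≡ 168^2 = 28224 ≡ 234
20^32 ≡ 234^2 = 54756 ≡ 20
20^64 ≡ 20^2 = 400 ≡ 89
20^128 ≡ 89^2 = 7921 ≡ 146
238 = 128 + 64 + 32 + 8 + 4 + 2, so 20^238 ≡ 146·89·20·168·146·89 ≡ 13 (mod 311)
238^2 = 56644 ≡ 42
238^4 ≡ 42^2 = 1764 ≡ 209
238^8 ≡ 209^2 = 43681 ≡ 141
238^16 ≡ 141^2 = 19881 ≡ 288
238^32 ≡ 288^2 = 82944 ≡ 218
238^64 ≡ 218^2 = 47524 ≡ 252
238^128 ≡ 252^2 = 63504 ≡ 60
238^256 ≡ 60^2 = 3600 ≡ 179
290 = 256 + 32 + 2, so 238^290 ≡ 179·218·42 ≡ 265 (mod 311)
13·265 = 3445 ≡ 24 (mod 311)
300 ≠ 24, so verification fails.

no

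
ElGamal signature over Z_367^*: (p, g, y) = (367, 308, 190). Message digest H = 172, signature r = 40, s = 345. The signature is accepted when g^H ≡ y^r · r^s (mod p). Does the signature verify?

Left side g^H mod p:
308^172 mod 367 = 242
Right side y^r · r^s mod p:
190^40 mod 367 = 178
40^345 mod 367 = 109
178·109 = 19402 ≡ 318 (mod 367)
242 ≠ 318, so verification fails.

does not verify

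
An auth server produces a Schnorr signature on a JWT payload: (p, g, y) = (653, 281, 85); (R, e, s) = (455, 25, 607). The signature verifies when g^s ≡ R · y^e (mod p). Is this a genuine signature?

genuine

g^s mod p:
281^2 = 78961 ≡ 601
281^4 ≡ 601^2 = 361201 ≡ 92
281^8 ≡ 92^2 = 8464 ≡ 628
281^16 ≡ 628^2 = 394384 ≡ 625
281^32 ≡ 625^2 = 390625 ≡ 131
281^64 ≡ 131^2 = 17161 ≡ 183
281^128 ≡ 183^2 = 33489 ≡ 186
281^256 ≡ 186^2 = 34596 ≡ 640
281^512 ≡ 640^2 = 409600 ≡ 169
607 = 512 + 64 + 16 + 8 + 4 + 2 + 1, so 281^607 ≡ 169·183·625·628·92·601·281 ≡ 605 (mod 653)
R · y^e mod p:
85^2 = 7225 ≡ 42
85^4 ≡ 42^2 = 1764 ≡ 458
85^8 ≡ 458^2 = 209764 ≡ 151
85^16 ≡ 151^2 = 22801 ≡ 599
25 = 16 + 8 + 1, so 85^25 ≡ 599·151·85 ≡ 396 (mod 653)
455·396 = 180180 ≡ 605 (mod 653)
605 ≡ 605 (mod 653); signature holds.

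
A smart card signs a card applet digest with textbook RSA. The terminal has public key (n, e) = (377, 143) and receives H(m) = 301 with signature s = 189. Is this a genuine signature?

genuine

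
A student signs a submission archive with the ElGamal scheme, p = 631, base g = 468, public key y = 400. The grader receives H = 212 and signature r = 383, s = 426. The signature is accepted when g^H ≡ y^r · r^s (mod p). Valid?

yes

Left side g^H mod p:
468^2 = 219024 ≡ 67
468^4 ≡ 67^2 = 4489 ≡ 72
468^8 ≡ 72^2 = 5184 ≡ 136
468^16 ≡ 136^2 = 18496 ≡ 197
468^32 ≡ 197^2 = 38809 ≡ 318
468^64 ≡ 318^2 = 101124 ≡ 164
468^128 ≡ 164^2 = 26896 ≡ 394
212 = 128 + 64 + 16 + 4, so 468^212 ≡ 394·164·197·72 ≡ 357 (mod 631)
Right side y^r · r^s mod p:
400^2 = 160000 ≡ 357
400^4 ≡ 357^2 = 127449 ≡ 618
400^8 ≡ 618^2 = 381924 ≡ 169
400^16 ≡ 169^2 = 28561 ≡ 166
400^32 ≡ 166^2 = 27556 ≡ 423
400^64 ≡ 423^2 = 178929 ≡ 356
400^128 ≡ 356^2 = 126736 ≡ 536
400^256 ≡ 536^2 = 287296 ≡ 191
383 = 256 + 64 + 32 + 16 + 8 + 4 + 2 + 1, so 400^383 ≡ 191·356·423·166·169·618·357·400 ≡ 420 (mod 631)
383^2 = 146689 ≡ 297
383^4 ≡ 297^2 = 88209 ≡ 500
383^8 ≡ 500^2 = 250000 ≡ 124
383^16 ≡ 124^2 = 15376 ≡ 232
383^32 ≡ 232^2 = 53824 ≡ 189
383^64 ≡ 189^2 = 35721 ≡ 385
383^128 ≡ 385^2 = 148225 ≡ 571
383^256 ≡ 571^2 = 326041 ≡ 445
426 = 256 + 128 + 32 + 8 + 2, so 383^426 ≡ 445·571·189·124·297 ≡ 411 (mod 631)
420·411 = 172620 ≡ 357 (mod 631)
357 ≡ 357 (mod 631), so the signature is genuine.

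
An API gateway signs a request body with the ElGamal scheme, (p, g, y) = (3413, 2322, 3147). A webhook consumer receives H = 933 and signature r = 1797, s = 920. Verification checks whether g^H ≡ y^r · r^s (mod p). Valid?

Left side g^H mod p:
2322^2 = 5391684 ≡ 2557
2322^4 ≡ 2557^2 = 6538249 ≡ 2354
2322^8 ≡ 2354^2 = 5541316 ≡ 2017
2322^16 ≡ 2017^2 = 4068289 ≡ 3406
2322^32 ≡ 3406^2 = 11600836 ≡ 49
2322^64 ≡ 49^2 = 2401
2322^128 ≡ 2401^2 = 5764801 ≡ 244
2322^256 ≡ 244^2 = 59536 ≡ 1515
2322^512 ≡ 1515^2 = 2295225 ≡ 1689
933 = 512 + 256 + 128 + 32 + 4 + 1, so 2322^933 ≡ 1689·1515·244·49·2354·2322 ≡ 3155 (mod 3413)
Right side y^r · r^s mod p:
3147^2 = 9903609 ≡ 2496
3147^4 ≡ 2496^2 = 6230016 ≡ 1291
3147^8 ≡ 1291^2 = 1666681 ≡ 1137
3147^16 ≡ 1137^2 = 1292769 ≡ 2655
3147^32 ≡ 2655^2 = 7049025 ≡ 1180
3147^64 ≡ 1180^2 = 1392400 ≡ 3309
3147^128 ≡ 3309^2 = 10949481 ≡ 577
3147^256 ≡ 577^2 = 332929 ≡ 1868
3147^512 ≡ 1868^2 = 3489424 ≡ 1338
3147^1024 ≡ 1338^2 = 1790244 ≡ 1832
1797 = 1024 + 512 + 256 + 4 + 1, so 3147^1797 ≡ 1832·1338·1868·1291·3147 ≡ 3387 (mod 3413)
1797^2 = 3229209 ≡ 511
1797^4 ≡ 511^2 = 261121 ≡ 1733
1797^8 ≡ 1733^2 = 3003289 ≡ 3262
1797^16 ≡ 3262^2 = 10640644 ≡ 2323
1797^32 ≡ 2323^2 = 5396329 ≡ 376
1797^64 ≡ 376^2 = 141376 ≡ 1443
1797^128 ≡ 1443^2 = 2082249 ≡ 319
1797^256 ≡ 319^2 = 101761 ≡ 2784
1797^512 ≡ 2784^2 = 7750656 ≡ 3146
920 = 512 + 256 + 128 + 16 + 8, so 1797^920 ≡ 3146·2784·319·2323·3262 ≡ 426 (mod 3413)
3387·426 = 1442862 ≡ 2576 (mod 3413)
3155 ≠ 2576, so verification fails.

no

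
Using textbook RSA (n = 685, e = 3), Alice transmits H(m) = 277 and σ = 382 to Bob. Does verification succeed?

σ^2 ≡ 382^2 = 145924 ≡ 19
3 = 2 + 1, so σ^3 ≡ 19·382 ≡ 408 (mod 685)
The recovered value 408 does not match the digest 277.

fails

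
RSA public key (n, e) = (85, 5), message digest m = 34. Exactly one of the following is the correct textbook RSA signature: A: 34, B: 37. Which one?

Candidate A: Squares mod 85: 34^1≡34, 34^2≡51, 34^4≡51; 5 = 4 + 1, so 34^5 ≡ 51·34 ≡ 34 (mod 85)
  → matches m = 34
Candidate B: Squares mod 85: 37^1≡37, 37^2≡9, 37^4≡81; 5 = 4 + 1, so 37^5 ≡ 81·37 ≡ 22 (mod 85)

A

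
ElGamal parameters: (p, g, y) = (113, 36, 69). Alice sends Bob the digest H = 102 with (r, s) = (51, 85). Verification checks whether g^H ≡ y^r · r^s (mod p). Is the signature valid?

valid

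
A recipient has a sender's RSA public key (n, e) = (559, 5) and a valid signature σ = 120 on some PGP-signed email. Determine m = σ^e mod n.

334

σ^2 ≡ 120^2 = 14400 ≡ 425
σ^4 ≡ 425^2 = 180625 ≡ 68
5 = 4 + 1, so σ^5 ≡ 68·120 ≡ 334 (mod 559)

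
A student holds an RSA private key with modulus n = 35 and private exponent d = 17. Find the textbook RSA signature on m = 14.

Squares mod 35: m^1≡14, m^2≡21, m^4≡21, m^8≡21, m^16≡21
17 = 16 + 1, so m^17 ≡ 21·14 ≡ 14 (mod 35)

14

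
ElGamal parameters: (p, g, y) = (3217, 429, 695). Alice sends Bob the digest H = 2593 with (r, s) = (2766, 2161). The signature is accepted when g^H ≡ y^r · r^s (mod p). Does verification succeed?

passes

Left side g^H mod p:
429^2 = 184041 ≡ 672
429^4 ≡ 672^2 = 451584 ≡ 1204
429^8 ≡ 1204^2 = 1449616 ≡ 1966
429^16 ≡ 1966^2 = 3865156 ≡ 1539
429^32 ≡ 1539^2 = 2368521 ≡ 809
429^64 ≡ 809^2 = 654481 ≡ 1430
429^128 ≡ 1430^2 = 2044900 ≡ 2105
429^256 ≡ 2105^2 = 4431025 ≡ 1216
429^512 ≡ 1216^2 = 1478656 ≡ 2053
429^1024 ≡ 2053^2 = 4214809 ≡ 539
429^2048 ≡ 539^2 = 290521 ≡ 991
2593 = 2048 + 512 + 32 + 1, so 429^2593 ≡ 991·2053·809·429 ≡ 812 (mod 3217)
Right side y^r · r^s mod p:
695^2 = 483025 ≡ 475
695^4 ≡ 475^2 = 225625 ≡ 435
695^8 ≡ 435^2 = 189225 ≡ 2639
695^16 ≡ 2639^2 = 6964321 ≡ 2733
695^32 ≡ 2733^2 = 7469289 ≡ 2632
695^64 ≡ 2632^2 = 6927424 ≡ 1223
695^128 ≡ 1223^2 = 1495729 ≡ 3041
695^256 ≡ 3041^2 = 9247681 ≡ 2023
695^512 ≡ 2023^2 = 4092529 ≡ 505
695^1024 ≡ 505^2 = 255025 ≡ 882
695^2048 ≡ 882^2 = 777924 ≡ 2627
2766 = 2048 + 512 + 128 + 64 + 8 + 4 + 2, so 695^2766 ≡ 2627·505·3041·1223·2639·435·475 ≡ 3030 (mod 3217)
2766^2 = 7650756 ≡ 730
2766^4 ≡ 730^2 = 532900 ≡ 2095
2766^8 ≡ 2095^2 = 4389025 ≡ 1037
2766^16 ≡ 1037^2 = 1075369 ≡ 891
2766^32 ≡ 891^2 = 793881 ≡ 2499
2766^64 ≡ 2499^2 = 6245001 ≡ 804
2766^128 ≡ 804^2 = 646416 ≡ 3016
2766^256 ≡ 3016^2 = 9096256 ≡ 1797
2766^512 ≡ 1797^2 = 3229209 ≡ 2558
2766^1024 ≡ 2558^2 = 6543364 ≡ 3203
2766^2048 ≡ 3203^2 = 10259209 ≡ 196
2161 = 2048 + 64 + 32 + 16 + 1, so 2766^2161 ≡ 196·804·2499·891·2766 ≡ 2903 (mod 3217)
3030·2903 = 8796090 ≡ 812 (mod 3217)
812 ≡ 812 (mod 3217), so the signature is genuine.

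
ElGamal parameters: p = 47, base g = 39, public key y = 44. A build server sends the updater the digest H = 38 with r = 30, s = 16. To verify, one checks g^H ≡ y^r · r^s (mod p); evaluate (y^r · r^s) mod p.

Squares mod 47: 44^1≡44, 44^2≡9, 44^4≡34, 44^8≡28, 44^16≡32
30 = 16 + 8 + 4 + 2, so 44^30 ≡ 32·28·34·9 ≡ 25 (mod 47)
Squares mod 47: 30^1≡30, 30^2≡7, 30^4≡2, 30^8≡4, 30^16≡16
30^16 ≡ 16 (mod 47)
y^r · r^s ≡ 25·16 = 400 ≡ 24 (mod 47)

24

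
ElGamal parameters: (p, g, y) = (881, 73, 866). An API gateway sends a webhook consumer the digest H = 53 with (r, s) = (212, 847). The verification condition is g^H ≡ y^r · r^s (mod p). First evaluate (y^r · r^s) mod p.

736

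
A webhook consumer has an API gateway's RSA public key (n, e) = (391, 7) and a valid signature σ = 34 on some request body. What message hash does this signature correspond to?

306

σ^2 ≡ 34^2 = 1156 ≡ 374
σ^4 ≡ 374^2 = 139876 ≡ 289
7 = 4 + 2 + 1, so σ^7 ≡ 289·374·34 ≡ 306 (mod 391)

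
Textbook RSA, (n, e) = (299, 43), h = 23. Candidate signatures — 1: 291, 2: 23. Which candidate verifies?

Candidate 1: 291^2 = 84681 ≡ 64; 291^4 ≡ 64^2 = 4096 ≡ 209; 291^8 ≡ 209^2 = 43681 ≡ 27; 291^16 ≡ 27^2 = 729 ≡ 131; 291^32 ≡ 131^2 = 17161 ≡ 118; 43 = 32 + 8 + 2 + 1, so 291^43 ≡ 118·27·64·291 ≡ 112 (mod 299)
Candidate 2: 23^2 = 529 ≡ 230; 23^4 ≡ 230^2 = 52900 ≡ 276; 23^8 ≡ 276^2 = 76176 ≡ 230; 23^16 ≡ 230^2 = 52900 ≡ 276; 23^32 ≡ 276^2 = 76176 ≡ 230; 43 = 32 + 8 + 2 + 1, so 23^43 ≡ 230·230·230·23 ≡ 23 (mod 299)
  → matches h = 23

2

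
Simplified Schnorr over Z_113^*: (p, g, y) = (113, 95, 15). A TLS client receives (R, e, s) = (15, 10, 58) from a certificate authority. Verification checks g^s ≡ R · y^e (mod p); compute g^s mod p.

95^2 = 9025 ≡ 98
95^4 ≡ 98^2 = 9604 ≡ 112
95^8 ≡ 112^2 = 12544 ≡ 1
95^16 ≡ 1^2 = 1
95^32 ≡ 1^2 = 1
58 = 32 + 16 + 8 + 2, so 95^58 ≡ 1·1·1·98 ≡ 98 (mod 113)

98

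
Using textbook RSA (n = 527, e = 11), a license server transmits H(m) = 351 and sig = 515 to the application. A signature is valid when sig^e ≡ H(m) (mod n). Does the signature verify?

sig^2 ≡ 515^2 = 265225 ≡ 144
sig^4 ≡ 144^2 = 20736 ≡ 183
sig^8 ≡ 183^2 = 33489 ≡ 288
11 = 8 + 2 + 1, so sig^11 ≡ 288·144·515 ≡ 351 (mod 527)
sig^11 mod 527 = 351 matches H(m).

verifies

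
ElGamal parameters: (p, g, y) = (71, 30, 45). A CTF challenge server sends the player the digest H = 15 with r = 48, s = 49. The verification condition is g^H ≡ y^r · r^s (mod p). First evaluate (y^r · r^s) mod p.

45^2 = 2025 ≡ 37
45^4 ≡ 37^2 = 1369 ≡ 20
45^8 ≡ 20^2 = 400 ≡ 45
45^16 ≡ 45^2 = 2025 ≡ 37
45^32 ≡ 37^2 = 1369 ≡ 20
48 = 32 + 16, so 45^48 ≡ 20·37 ≡ 30 (mod 71)
48^2 = 2304 ≡ 32
48^4 ≡ 32^2 = 1024 ≡ 30
48^8 ≡ 30^2 = 900 ≡ 48
48^16 ≡ 48^2 = 2304 ≡ 32
48^32 ≡ 32^2 = 1024 ≡ 30
49 = 32 + 16 + 1, so 48^49 ≡ 30·32·48 ≡ 1 (mod 71)
y^r · r^s ≡ 30·1 = 30 ≡ 30 (mod 71)

30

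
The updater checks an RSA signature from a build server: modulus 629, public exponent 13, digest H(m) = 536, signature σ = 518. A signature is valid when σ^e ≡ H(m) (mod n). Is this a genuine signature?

forged

σ^2 ≡ 518^2 = 268324 ≡ 370
σ^4 ≡ 370^2 = 136900 ≡ 407
σ^8 ≡ 407^2 = 165649 ≡ 222
13 = 8 + 4 + 1, so σ^13 ≡ 222·407·518 ≡ 111 (mod 629)
The recovered value 111 does not match the digest 536.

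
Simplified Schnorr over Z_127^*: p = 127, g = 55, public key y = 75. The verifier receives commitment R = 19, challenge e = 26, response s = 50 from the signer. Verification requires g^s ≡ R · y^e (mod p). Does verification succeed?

fails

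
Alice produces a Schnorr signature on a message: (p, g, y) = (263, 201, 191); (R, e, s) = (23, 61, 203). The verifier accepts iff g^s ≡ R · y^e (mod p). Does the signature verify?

g^s mod p:
Squares mod 263: 201^1≡201, 201^2≡162, 201^4≡207, 201^8≡243, 201^16≡137, 201^32≡96, 201^64≡11, 201^128≡121
203 = 128 + 64 + 8 + 2 + 1, so 201^203 ≡ 121·11·243·162·201 ≡ 220 (mod 263)
R · y^e mod p:
Squares mod 263: 191^1≡191, 191^2≡187, 191^4≡253, 191^8≡100, 191^16≡6, 191^32≡36
61 = 32 + 16 + 8 + 4 + 1, so 191^61 ≡ 36·6·100·253·191 ≡ 21 (mod 263)
23·21 = 483 ≡ 220 (mod 263)
220 ≡ 220 (mod 263); signature holds.

verifies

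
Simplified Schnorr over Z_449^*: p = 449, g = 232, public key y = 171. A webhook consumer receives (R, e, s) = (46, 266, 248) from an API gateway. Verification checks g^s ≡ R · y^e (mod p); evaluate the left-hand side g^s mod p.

438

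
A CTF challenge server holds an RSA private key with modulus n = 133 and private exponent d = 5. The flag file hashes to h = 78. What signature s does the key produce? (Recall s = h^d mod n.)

h^2 ≡ 78^2 = 6084 ≡ 99
h^4 ≡ 99^2 = 9801 ≡ 92
5 = 4 + 1, so h^5 ≡ 92·78 ≡ 127 (mod 133)

127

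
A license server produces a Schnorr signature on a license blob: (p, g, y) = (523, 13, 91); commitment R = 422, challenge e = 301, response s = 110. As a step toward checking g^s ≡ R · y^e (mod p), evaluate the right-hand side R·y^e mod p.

441

91^2 = 8281 ≡ 436
91^4 ≡ 436^2 = 190096 ≡ 247
91^8 ≡ 247^2 = 61009 ≡ 341
91^16 ≡ 341^2 = 116281 ≡ 175
91^32 ≡ 175^2 = 30625 ≡ 291
91^64 ≡ 291^2 = 84681 ≡ 478
91^128 ≡ 478^2 = 228484 ≡ 456
91^256 ≡ 456^2 = 207936 ≡ 305
301 = 256 + 32 + 8 + 4 + 1, so 91^301 ≡ 305·291·341·247·91 ≡ 384 (mod 523)
R · y^e ≡ 422·384 = 162048 ≡ 441 (mod 523)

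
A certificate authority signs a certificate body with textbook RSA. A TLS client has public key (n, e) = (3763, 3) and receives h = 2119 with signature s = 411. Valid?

no

s^2 ≡ 411^2 = 168921 ≡ 3349
3 = 2 + 1, so s^3 ≡ 3349·411 ≡ 2944 (mod 3763)
The recovered value 2944 does not match the digest 2119.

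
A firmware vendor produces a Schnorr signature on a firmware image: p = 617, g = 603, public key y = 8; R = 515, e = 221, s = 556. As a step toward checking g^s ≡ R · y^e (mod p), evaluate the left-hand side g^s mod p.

124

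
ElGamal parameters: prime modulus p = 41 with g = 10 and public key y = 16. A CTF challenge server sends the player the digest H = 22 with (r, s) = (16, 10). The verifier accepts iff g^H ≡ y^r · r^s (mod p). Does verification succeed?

fails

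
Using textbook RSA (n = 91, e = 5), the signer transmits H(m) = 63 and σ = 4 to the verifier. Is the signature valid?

σ^5 mod 91 = 23
The recovered value 23 does not match the digest 63.

invalid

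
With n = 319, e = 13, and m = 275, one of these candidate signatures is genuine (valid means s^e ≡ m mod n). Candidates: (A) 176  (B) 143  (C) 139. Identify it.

Candidate A: Squares mod 319: 176^1≡176, 176^2≡33, 176^4≡132, 176^8≡198; 13 = 8 + 4 + 1, so 176^13 ≡ 198·132·176 ≡ 275 (mod 319)
  → matches m = 275
Candidate B: Squares mod 319: 143^1≡143, 143^2≡33, 143^4≡132, 143^8≡198; 13 = 8 + 4 + 1, so 143^13 ≡ 198·132·143 ≡ 44 (mod 319)
Candidate C: Squares mod 319: 139^1≡139, 139^2≡181, 139^4≡223, 139^8≡284; 13 = 8 + 4 + 1, so 139^13 ≡ 284·223·139 ≡ 24 (mod 319)

A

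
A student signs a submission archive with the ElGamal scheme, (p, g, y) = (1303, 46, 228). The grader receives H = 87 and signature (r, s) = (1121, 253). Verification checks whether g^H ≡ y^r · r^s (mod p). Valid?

Left side g^H mod p:
Squares mod 1303: 46^1≡46, 46^2≡813, 46^4≡348, 46^8≡1228, 46^16≡413, 46^32≡1179, 46^64≡1043
87 = 64 + 16 + 4 + 2 + 1, so 46^87 ≡ 1043·413·348·813·46 ≡ 814 (mod 1303)
Right side y^r · r^s mod p:
Squares mod 1303: 228^1≡228, 228^2≡1167, 228^4≡254, 228^8≡669, 228^16≡632, 228^32≡706, 228^64≡690, 228^128≡505, 228^256≡940, 228^512≡166, 228^1024≡193
1121 = 1024 + 64 + 32 + 1, so 228^1121 ≡ 193·690·706·228 ≡ 813 (mod 1303)
Squares mod 1303: 1121^1≡1121, 1121^2≡549, 1121^4≡408, 1121^8≡983, 1121^16≡766, 1121^32≡406, 1121^64≡658, 1121^128≡368
253 = 128 + 64 + 32 + 16 + 8 + 4 + 1, so 1121^253 ≡ 368·658·406·766·983·408·1121 ≡ 167 (mod 1303)
813·167 = 135771 ≡ 259 (mod 1303)
814 ≠ 259, so verification fails.

no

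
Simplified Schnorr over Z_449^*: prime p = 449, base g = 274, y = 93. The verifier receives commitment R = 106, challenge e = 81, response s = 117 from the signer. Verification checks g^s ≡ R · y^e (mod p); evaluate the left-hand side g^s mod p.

4

274^2 = 75076 ≡ 93
274^4 ≡ 93^2 = 8649 ≡ 118
274^8 ≡ 118^2 = 13924 ≡ 5
274^16 ≡ 5^2 = 25
274^32 ≡ 25^2 = 625 ≡ 176
274^64 ≡ 176^2 = 30976 ≡ 444
117 = 64 + 32 + 16 + 4 + 1, so 274^117 ≡ 444·176·25·118·274 ≡ 4 (mod 449)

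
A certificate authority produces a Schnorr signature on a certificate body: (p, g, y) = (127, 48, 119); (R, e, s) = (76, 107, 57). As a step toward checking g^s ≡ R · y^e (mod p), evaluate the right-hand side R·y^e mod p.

119^107 mod 127 = 63
R · y^e ≡ 76·63 = 4788 ≡ 89 (mod 127)

89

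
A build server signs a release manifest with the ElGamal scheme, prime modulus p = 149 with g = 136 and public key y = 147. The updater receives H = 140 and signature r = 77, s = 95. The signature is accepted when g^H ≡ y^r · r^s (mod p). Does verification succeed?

passes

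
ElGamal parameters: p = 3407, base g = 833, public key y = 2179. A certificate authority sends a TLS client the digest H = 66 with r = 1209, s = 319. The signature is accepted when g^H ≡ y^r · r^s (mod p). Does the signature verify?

Left side g^H mod p:
833^2 = 693889 ≡ 2268
833^4 ≡ 2268^2 = 5143824 ≡ 2661
833^8 ≡ 2661^2 = 7080921 ≡ 1175
833^16 ≡ 1175^2 = 1380625 ≡ 790
833^32 ≡ 790^2 = 624100 ≡ 619
833^64 ≡ 619^2 = 383161 ≡ 1577
66 = 64 + 2, so 833^66 ≡ 1577·2268 ≡ 2693 (mod 3407)
Right side y^r · r^s mod p:
2179^2 = 4748041 ≡ 2090
2179^4 ≡ 2090^2 = 4368100 ≡ 326
2179^8 ≡ 326^2 = 106276 ≡ 659
2179^16 ≡ 659^2 = 434281 ≡ 1592
2179^32 ≡ 1592^2 = 2534464 ≡ 3063
2179^64 ≡ 3063^2 = 9381969 ≡ 2498
2179^128 ≡ 2498^2 = 6240004 ≡ 1787
2179^256 ≡ 1787^2 = 3193369 ≡ 1010
2179^512 ≡ 1010^2 = 1020100 ≡ 1407
2179^1024 ≡ 1407^2 = 1979649 ≡ 182
1209 = 1024 + 128 + 32 + 16 + 8 + 1, so 2179^1209 ≡ 182·1787·3063·1592·659·2179 ≡ 3299 (mod 3407)
1209^2 = 1461681 ≡ 78
1209^4 ≡ 78^2 = 6084 ≡ 2677
1209^8 ≡ 2677^2 = 7166329 ≡ 1408
1209^16 ≡ 1408^2 = 1982464 ≡ 2997
1209^32 ≡ 2997^2 = 8982009 ≡ 1157
1209^64 ≡ 1157^2 = 1338649 ≡ 3105
1209^128 ≡ 3105^2 = 9641025 ≡ 2622
1209^256 ≡ 2622^2 = 6874884 ≡ 2965
319 = 256 + 32 + 16 + 8 + 4 + 2 + 1, so 1209^319 ≡ 2965·1157·2997·1408·2677·78·1209 ≡ 953 (mod 3407)
3299·953 = 3143947 ≡ 2693 (mod 3407)
2693 ≡ 2693 (mod 3407), so the signature is genuine.

verifies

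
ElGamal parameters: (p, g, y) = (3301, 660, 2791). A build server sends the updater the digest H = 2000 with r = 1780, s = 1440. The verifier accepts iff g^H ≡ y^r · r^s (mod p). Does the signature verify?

verifies

Left side g^H mod p:
660^2 = 435600 ≡ 3169
660^4 ≡ 3169^2 = 10042561 ≡ 919
660^8 ≡ 919^2 = 844561 ≡ 2806
660^16 ≡ 2806^2 = 7873636 ≡ 751
660^32 ≡ 751^2 = 564001 ≡ 2831
660^64 ≡ 2831^2 = 8014561 ≡ 3034
660^128 ≡ 3034^2 = 9205156 ≡ 1968
660^256 ≡ 1968^2 = 3873024 ≡ 951
660^512 ≡ 951^2 = 904401 ≡ 3228
660^1024 ≡ 3228^2 = 10419984 ≡ 2028
2000 = 1024 + 512 + 256 + 128 + 64 + 16, so 660^2000 ≡ 2028·3228·951·1968·3034·751 ≡ 1726 (mod 3301)
Right side y^r · r^s mod p:
2791^2 = 7789681 ≡ 2622
2791^4 ≡ 2622^2 = 6874884 ≡ 2202
2791^8 ≡ 2202^2 = 4848804 ≡ 2936
2791^16 ≡ 2936^2 = 8620096 ≡ 1185
2791^32 ≡ 1185^2 = 1404225 ≡ 1300
2791^64 ≡ 1300^2 = 1690000 ≡ 3189
2791^128 ≡ 3189^2 = 10169721 ≡ 2641
2791^256 ≡ 2641^2 = 6974881 ≡ 3169
2791^512 ≡ 3169^2 = 10042561 ≡ 919
2791^1024 ≡ 919^2 = 844561 ≡ 2806
1780 = 1024 + 512 + 128 + 64 + 32 + 16 + 4, so 2791^1780 ≡ 2806·919·2641·3189·1300·1185·2202 ≡ 2505 (mod 3301)
1780^2 = 3168400 ≡ 2741
1780^4 ≡ 2741^2 = 7513081 ≡ 5
1780^8 ≡ 5^2 = 25
1780^16 ≡ 25^2 = 625
1780^32 ≡ 625^2 = 390625 ≡ 1107
1780^64 ≡ 1107^2 = 1225449 ≡ 778
1780^128 ≡ 778^2 = 605284 ≡ 1201
1780^256 ≡ 1201^2 = 1442401 ≡ 3165
1780^512 ≡ 3165^2 = 10017225 ≡ 1991
1780^1024 ≡ 1991^2 = 3964081 ≡ 2881
1440 = 1024 + 256 + 128 + 32, so 1780^1440 ≡ 2881·3165·1201·1107 ≡ 454 (mod 3301)
2505·454 = 1137270 ≡ 1726 (mod 3301)
1726 ≡ 1726 (mod 3301), so the signature is genuine.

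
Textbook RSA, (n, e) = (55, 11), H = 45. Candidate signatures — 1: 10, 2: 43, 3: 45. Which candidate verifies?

Candidate 1: Squares mod 55: 10^1≡10, 10^2≡45, 10^4≡45, 10^8≡45; 11 = 8 + 2 + 1, so 10^11 ≡ 45·45·10 ≡ 10 (mod 55)
Candidate 2: Squares mod 55: 43^1≡43, 43^2≡34, 43^4≡1, 43^8≡1; 11 = 8 + 2 + 1, so 43^11 ≡ 1·34·43 ≡ 32 (mod 55)
Candidate 3: Squares mod 55: 45^1≡45, 45^2≡45, 45^4≡45, 45^8≡45; 11 = 8 + 2 + 1, so 45^11 ≡ 45·45·45 ≡ 45 (mod 55)
  → matches H = 45

3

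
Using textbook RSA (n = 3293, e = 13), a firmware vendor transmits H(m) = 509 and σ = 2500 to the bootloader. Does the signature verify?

σ^13 mod 3293 = 509
Since 509 equals the digest 509, verification succeeds.

verifies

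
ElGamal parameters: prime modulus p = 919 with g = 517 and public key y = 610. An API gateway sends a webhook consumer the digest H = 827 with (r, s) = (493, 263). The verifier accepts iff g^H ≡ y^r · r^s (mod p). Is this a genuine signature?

forged

Left side g^H mod p:
Squares mod 919: 517^1≡517, 517^2≡779, 517^4≡301, 517^8≡539, 517^16≡117, 517^32≡823, 517^64≡26, 517^128≡676, 517^256≡233, 517^512≡68
827 = 512 + 256 + 32 + 16 + 8 + 2 + 1, so 517^827 ≡ 68·233·823·117·539·779·517 ≡ 223 (mod 919)
Right side y^r · r^s mod p:
Squares mod 919: 610^1≡610, 610^2≡824, 610^4≡754, 610^8≡574, 610^16≡474, 610^32≡440, 610^64≡610, 610^128≡824, 610^256≡754
493 = 256 + 128 + 64 + 32 + 8 + 4 + 1, so 610^493 ≡ 754·824·610·440·574·754·610 ≡ 474 (mod 919)
Squares mod 919: 493^1≡493, 493^2≡433, 493^4≡13, 493^8≡169, 493^16≡72, 493^32≡589, 493^64≡458, 493^128≡232, 493^256≡522
263 = 256 + 4 + 2 + 1, so 493^263 ≡ 522·13·433·493 ≡ 233 (mod 919)
474·233 = 110442 ≡ 162 (mod 919)
223 ≠ 162, so verification fails.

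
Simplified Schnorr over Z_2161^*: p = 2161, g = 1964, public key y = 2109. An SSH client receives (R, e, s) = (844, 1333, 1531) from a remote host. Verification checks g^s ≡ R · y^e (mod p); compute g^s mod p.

Squares mod 2161: 1964^1≡1964, 1964^2≡2072, 1964^4≡1438, 1964^8≡1928, 1964^16≡264, 1964^32≡544, 1964^64≡2040, 1964^128≡1675, 1964^256≡647, 1964^512≡1536, 1964^1024≡1645
1531 = 1024 + 256 + 128 + 64 + 32 + 16 + 8 + 2 + 1, so 1964^1531 ≡ 1645·647·1675·2040·544·264·1928·2072·1964 ≡ 1837 (mod 2161)

1837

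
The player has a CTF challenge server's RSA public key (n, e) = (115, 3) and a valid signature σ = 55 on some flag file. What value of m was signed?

85

Squares mod 115: σ^1≡55, σ^2≡35
3 = 2 + 1, so σ^3 ≡ 35·55 ≡ 85 (mod 115)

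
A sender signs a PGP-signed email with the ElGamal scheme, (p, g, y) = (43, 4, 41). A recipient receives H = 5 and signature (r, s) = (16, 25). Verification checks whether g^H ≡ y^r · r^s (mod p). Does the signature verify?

Left side g^H mod p:
4^2 = 16
4^4 ≡ 16^2 = 256 ≡ 41
5 = 4 + 1, so 4^5 ≡ 41·4 ≡ 35 (mod 43)
Right side y^r · r^s mod p:
41^2 = 1681 ≡ 4
41^4 ≡ 4^2 = 16
41^8 ≡ 16^2 = 256 ≡ 41
41^16 ≡ 41^2 = 1681 ≡ 4
16^2 = 256 ≡ 41
16^4 ≡ 41^2 = 1681 ≡ 4
16^8 ≡ 4^2 = 16
16^16 ≡ 16^2 = 256 ≡ 41
25 = 16 + 8 + 1, so 16^25 ≡ 41·16·16 ≡ 4 (mod 43)
4·4 = 16 ≡ 16 (mod 43)
35 ≠ 16, so verification fails.

does not verify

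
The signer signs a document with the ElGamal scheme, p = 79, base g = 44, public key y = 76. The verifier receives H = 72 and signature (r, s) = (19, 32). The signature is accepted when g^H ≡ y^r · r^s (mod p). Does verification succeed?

fails

Left side g^H mod p:
44^72 mod 79 = 8
Right side y^r · r^s mod p:
76^19 mod 79 = 42
19^32 mod 79 = 36
42·36 = 1512 ≡ 11 (mod 79)
8 ≠ 11, so verification fails.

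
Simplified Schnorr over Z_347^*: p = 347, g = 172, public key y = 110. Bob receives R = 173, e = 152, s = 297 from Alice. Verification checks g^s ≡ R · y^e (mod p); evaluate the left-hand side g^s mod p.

172^2 = 29584 ≡ 89
172^4 ≡ 89^2 = 7921 ≡ 287
172^8 ≡ 287^2 = 82369 ≡ 130
172^16 ≡ 130^2 = 16900 ≡ 244
172^32 ≡ 244^2 = 59536 ≡ 199
172^64 ≡ 199^2 = 39601 ≡ 43
172^128 ≡ 43^2 = 1849 ≡ 114
172^256 ≡ 114^2 = 12996 ≡ 157
297 = 256 + 32 + 8 + 1, so 172^297 ≡ 157·199·130·172 ≡ 241 (mod 347)

241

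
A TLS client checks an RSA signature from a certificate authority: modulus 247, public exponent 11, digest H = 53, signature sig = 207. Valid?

Squares mod 247: sig^1≡207, sig^2≡118, sig^4≡92, sig^8≡66
11 = 8 + 2 + 1, so sig^11 ≡ 66·118·207 ≡ 194 (mod 247)
194 ≠ 53, so verification fails.

no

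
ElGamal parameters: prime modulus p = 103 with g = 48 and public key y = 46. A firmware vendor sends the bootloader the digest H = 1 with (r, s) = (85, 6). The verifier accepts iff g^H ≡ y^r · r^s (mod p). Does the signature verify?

does not verify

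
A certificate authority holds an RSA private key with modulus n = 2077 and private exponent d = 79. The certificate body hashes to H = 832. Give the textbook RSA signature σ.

1049

Squares mod 2077: H^1≡832, H^2≡583, H^4≡1338, H^8≡1947, H^16≡284, H^32≡1730, H^64≡2020
79 = 64 + 8 + 4 + 2 + 1, so H^79 ≡ 2020·1947·1338·583·832 ≡ 1049 (mod 2077)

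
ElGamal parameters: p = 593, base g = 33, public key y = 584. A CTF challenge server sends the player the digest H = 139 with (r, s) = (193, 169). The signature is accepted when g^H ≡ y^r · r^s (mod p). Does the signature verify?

does not verify

Left side g^H mod p:
33^2 = 1089 ≡ 496
33^4 ≡ 496^2 = 246016 ≡ 514
33^8 ≡ 514^2 = 264196 ≡ 311
33^16 ≡ 311^2 = 96721 ≡ 62
33^32 ≡ 62^2 = 3844 ≡ 286
33^64 ≡ 286^2 = 81796 ≡ 555
33^128 ≡ 555^2 = 308025 ≡ 258
139 = 128 + 8 + 2 + 1, so 33^139 ≡ 258·311·496·33 ≡ 101 (mod 593)
Right side y^r · r^s mod p:
584^2 = 341056 ≡ 81
584^4 ≡ 81^2 = 6561 ≡ 38
584^8 ≡ 38^2 = 1444 ≡ 258
584^16 ≡ 258^2 = 66564 ≡ 148
584^32 ≡ 148^2 = 21904 ≡ 556
584^64 ≡ 556^2 = 309136 ≡ 183
584^128 ≡ 183^2 = 33489 ≡ 281
193 = 128 + 64 + 1, so 584^193 ≡ 281·183·584 ≡ 326 (mod 593)
193^2 = 37249 ≡ 483
193^4 ≡ 483^2 = 233289 ≡ 240
193^8 ≡ 240^2 = 57600 ≡ 79
193^16 ≡ 79^2 = 6241 ≡ 311
193^32 ≡ 311^2 = 96721 ≡ 62
193^64 ≡ 62^2 = 3844 ≡ 286
193^128 ≡ 286^2 = 81796 ≡ 555
169 = 128 + 32 + 8 + 1, so 193^169 ≡ 555·62·79·193 ≡ 229 (mod 593)
326·229 = 74654 ≡ 529 (mod 593)
101 ≠ 529, so verification fails.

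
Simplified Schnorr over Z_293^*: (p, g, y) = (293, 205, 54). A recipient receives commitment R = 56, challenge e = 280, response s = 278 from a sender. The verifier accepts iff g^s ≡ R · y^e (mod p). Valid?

g^s mod p:
205^2 = 42025 ≡ 126
205^4 ≡ 126^2 = 15876 ≡ 54
205^8 ≡ 54^2 = 2916 ≡ 279
205^16 ≡ 279^2 = 77841 ≡ 196
205^32 ≡ 196^2 = 38416 ≡ 33
205^64 ≡ 33^2 = 1089 ≡ 210
205^128 ≡ 210^2 = 44100 ≡ 150
205^256 ≡ 150^2 = 22500 ≡ 232
278 = 256 + 16 + 4 + 2, so 205^278 ≡ 232·196·54·126 ≡ 189 (mod 293)
R · y^e mod p:
54^2 = 2916 ≡ 279
54^4 ≡ 279^2 = 77841 ≡ 196
54^8 ≡ 196^2 = 38416 ≡ 33
54^16 ≡ 33^2 = 1089 ≡ 210
54^32 ≡ 210^2 = 44100 ≡ 150
54^64 ≡ 150^2 = 22500 ≡ 232
54^128 ≡ 232^2 = 53824 ≡ 205
54^256 ≡ 205^2 = 42025 ≡ 126
280 = 256 + 16 + 8, so 54^280 ≡ 126·210·33 ≡ 40 (mod 293)
56·40 = 2240 ≡ 189 (mod 293)
189 ≡ 189 (mod 293); signature holds.

yes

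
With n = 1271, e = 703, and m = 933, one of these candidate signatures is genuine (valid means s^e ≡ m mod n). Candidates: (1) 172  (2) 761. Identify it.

Candidate 1: Squares mod 1271: 172^1≡172, 172^2≡351, 172^4≡1185, 172^8≡1041, 172^16≡789, 172^32≡1002, 172^64≡1185, 172^128≡1041, 172^256≡789, 172^512≡1002; 703 = 512 + 128 + 32 + 16 + 8 + 4 + 2 + 1, so 172^703 ≡ 1002·1041·1002·789·1041·1185·351·172 ≡ 840 (mod 1271)
Candidate 2: Squares mod 1271: 761^1≡761, 761^2≡816, 761^4≡1123, 761^8≡297, 761^16≡510, 761^32≡816, 761^64≡1123, 761^128≡297, 761^256≡510, 761^512≡816; 703 = 512 + 128 + 32 + 16 + 8 + 4 + 2 + 1, so 761^703 ≡ 816·297·816·510·297·1123·816·761 ≡ 933 (mod 1271)
  → matches m = 933

2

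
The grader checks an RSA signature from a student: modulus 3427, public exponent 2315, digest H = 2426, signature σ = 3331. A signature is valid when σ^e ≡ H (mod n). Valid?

σ^2 ≡ 3331^2 = 11095561 ≡ 2362
σ^4 ≡ 2362^2 = 5579044 ≡ 3315
σ^8 ≡ 3315^2 = 10989225 ≡ 2263
σ^16 ≡ 2263^2 = 5121169 ≡ 1231
σ^32 ≡ 1231^2 = 1515361 ≡ 627
σ^64 ≡ 627^2 = 393129 ≡ 2451
σ^128 ≡ 2451^2 = 6007401 ≡ 3297
σ^256 ≡ 3297^2 = 10870209 ≡ 3192
σ^512 ≡ 3192^2 = 10188864 ≡ 393
σ^1024 ≡ 393^2 = 154449 ≡ 234
σ^2048 ≡ 234^2 = 54756 ≡ 3351
2315 = 2048 + 256 + 8 + 2 + 1, so σ^2315 ≡ 3351·3192·2263·2362·3331 ≡ 2426 (mod 3427)
Since 2426 equals the digest 2426, verification succeeds.

yes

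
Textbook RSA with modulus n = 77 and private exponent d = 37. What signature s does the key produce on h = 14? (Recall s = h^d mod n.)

42

h^2 ≡ 14^2 = 196 ≡ 42
h^4 ≡ 42^2 = 1764 ≡ 70
h^8 ≡ 70^2 = 4900 ≡ 49
h^16 ≡ 49^2 = 2401 ≡ 14
h^32 ≡ 14^2 = 196 ≡ 42
37 = 32 + 4 + 1, so h^37 ≡ 42·70·14 ≡ 42 (mod 77)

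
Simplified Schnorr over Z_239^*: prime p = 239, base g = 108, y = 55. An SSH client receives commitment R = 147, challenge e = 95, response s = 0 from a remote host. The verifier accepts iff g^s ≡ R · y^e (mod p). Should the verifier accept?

accept

g^s mod p:
108^0 mod 239 = 1
R · y^e mod p:
55^95 mod 239 = 226
147·226 = 33222 ≡ 1 (mod 239)
1 ≡ 1 (mod 239); signature holds.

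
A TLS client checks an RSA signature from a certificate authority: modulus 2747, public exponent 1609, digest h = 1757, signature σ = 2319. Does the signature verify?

σ^2 ≡ 2319^2 = 5377761 ≡ 1882
σ^4 ≡ 1882^2 = 3541924 ≡ 1041
σ^8 ≡ 1041^2 = 1083681 ≡ 1363
σ^16 ≡ 1363^2 = 1857769 ≡ 797
σ^32 ≡ 797^2 = 635209 ≡ 652
σ^64 ≡ 652^2 = 425104 ≡ 2066
σ^128 ≡ 2066^2 = 4268356 ≡ 2265
σ^256 ≡ 2265^2 = 5130225 ≡ 1576
σ^512 ≡ 1576^2 = 2483776 ≡ 488
σ^1024 ≡ 488^2 = 238144 ≡ 1902
1609 = 1024 + 512 + 64 + 8 + 1, so σ^1609 ≡ 1902·488·2066·1363·2319 ≡ 2444 (mod 2747)
σ^1609 mod 2747 = 2444, but h = 1757.

does not verify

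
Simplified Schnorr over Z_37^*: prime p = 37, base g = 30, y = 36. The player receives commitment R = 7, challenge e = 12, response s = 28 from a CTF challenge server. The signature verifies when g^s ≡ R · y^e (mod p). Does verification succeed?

g^s mod p:
Squares mod 37: 30^1≡30, 30^2≡12, 30^4≡33, 30^8≡16, 30^16≡34
28 = 16 + 8 + 4, so 30^28 ≡ 34·16·33 ≡ 7 (mod 37)
R · y^e mod p:
Squares mod 37: 36^1≡36, 36^2≡1, 36^4≡1, 36^8≡1
12 = 8 + 4, so 36^12 ≡ 1·1 ≡ 1 (mod 37)
7·1 = 7 ≡ 7 (mod 37)
7 ≡ 7 (mod 37); signature holds.

passes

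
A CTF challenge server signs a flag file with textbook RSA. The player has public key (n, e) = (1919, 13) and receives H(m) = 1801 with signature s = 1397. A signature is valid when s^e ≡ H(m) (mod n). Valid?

no

s^2 ≡ 1397^2 = 1951609 ≡ 1905
s^4 ≡ 1905^2 = 3629025 ≡ 196
s^8 ≡ 196^2 = 38416 ≡ 36
13 = 8 + 4 + 1, so s^13 ≡ 36·196·1397 ≡ 1248 (mod 1919)
1248 ≠ 1801, so verification fails.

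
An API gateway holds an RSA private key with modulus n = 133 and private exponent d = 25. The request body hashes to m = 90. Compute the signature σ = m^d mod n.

41

m^2 ≡ 90^2 = 8100 ≡ 120
m^4 ≡ 120^2 = 14400 ≡ 36
m^8 ≡ 36^2 = 1296 ≡ 99
m^16 ≡ 99^2 = 9801 ≡ 92
25 = 16 + 8 + 1, so m^25 ≡ 92·99·90 ≡ 41 (mod 133)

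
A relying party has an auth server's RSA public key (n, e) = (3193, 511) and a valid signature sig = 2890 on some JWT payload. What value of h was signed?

2890

Squares mod 3193: sig^1≡2890, sig^2≡2405, sig^4≡1502, sig^8≡1746, sig^16≡2394, sig^32≡2994, sig^64≡1285, sig^128≡444, sig^256≡2363
511 = 256 + 128 + 64 + 32 + 16 + 8 + 4 + 2 + 1, so sig^511 ≡ 2363·444·1285·2994·2394·1746·1502·2405·2890 ≡ 2890 (mod 3193)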